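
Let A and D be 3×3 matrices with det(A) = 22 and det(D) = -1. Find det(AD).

|AD| = -22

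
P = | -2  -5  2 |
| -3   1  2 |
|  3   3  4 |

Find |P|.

|P| = -110

Expand along column 1:
  + (-2) · |1 2; 3 4| = (-2)·(4 − 6) = 4
  − (-3) · |-5 2; 3 4| = −(-3)·(-20 − 6) = -78
  + 3 · |-5 2; 1 2| = 3·(-10 − 2) = -36
Sum: (4) + (-78) + (-36) = -110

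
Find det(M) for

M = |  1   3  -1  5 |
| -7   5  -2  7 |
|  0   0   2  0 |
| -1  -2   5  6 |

det(M) = 488

Expand along row 3 (it has 3 zeros):
  + (2) · M_33   where M_33 = det([1 3 5; -7 5 7; -1 -2 6]) = 244
det = (+1)·(2)·(244) = 488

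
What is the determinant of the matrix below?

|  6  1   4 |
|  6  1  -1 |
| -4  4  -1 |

The determinant is 140.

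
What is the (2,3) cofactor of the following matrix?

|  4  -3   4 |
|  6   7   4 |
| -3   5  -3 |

The cofactor is -11.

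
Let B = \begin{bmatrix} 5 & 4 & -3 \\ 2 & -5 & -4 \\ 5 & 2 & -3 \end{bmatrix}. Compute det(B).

|B| = -28

Expand along column 1:
  + 5 · |-5 -4; 2 -3| = 5·(15 − (-8)) = 115
  − 2 · |4 -3; 2 -3| = −2·(-12 − (-6)) = 12
  + 5 · |4 -3; -5 -4| = 5·(-16 − 15) = -155
Sum: (115) + (12) + (-155) = -28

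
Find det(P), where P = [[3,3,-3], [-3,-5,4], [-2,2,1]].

Expand along column 1:
  + 3 · |-5 4; 2 1| = 3·(-5 − 8) = -39
  − (-3) · |3 -3; 2 1| = −(-3)·(3 − (-6)) = 27
  + (-2) · |3 -3; -5 4| = (-2)·(12 − 15) = 6
Sum: (-39) + (27) + (6) = -6

-6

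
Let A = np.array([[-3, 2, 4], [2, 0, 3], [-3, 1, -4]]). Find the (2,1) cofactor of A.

The cofactor is 12.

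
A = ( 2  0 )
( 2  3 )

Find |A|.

det(A) = 2·3 − 0·2 = 6 − 0 = 6

|A| = 6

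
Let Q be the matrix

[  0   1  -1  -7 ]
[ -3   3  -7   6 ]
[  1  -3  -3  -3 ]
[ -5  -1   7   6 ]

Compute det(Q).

Expand along row 1 (it has 1 zero):
  − (1) · M_12   where M_12 = det([-3 -7 6; 1 -3 -3; -5 7 6]) = -120
  + (-1) · M_13   where M_13 = det([-3 3 6; 1 -3 -3; -5 -1 6]) = -6
  − (-7) · M_14   where M_14 = det([-3 3 -7; 1 -3 -3; -5 -1 7]) = 208
det = (-1)·(1)·(-120) + (+1)·(-1)·(-6) + (-1)·(-7)·(208) = 1582

det(Q) = 1582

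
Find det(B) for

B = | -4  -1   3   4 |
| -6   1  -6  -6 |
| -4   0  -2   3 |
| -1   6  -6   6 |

1021

Expand along row 3 (it has 1 zero):
  + (-4) · M_31   where M_31 = det([-1 3 4; 1 -6 -6; 6 -6 6]) = 66
  + (-2) · M_33   where M_33 = det([-4 -1 4; -6 1 -6; -1 6 6]) = -350
  − (3) · M_34   where M_34 = det([-4 -1 3; -6 1 -6; -1 6 -6]) = -195
det = (+1)·(-4)·(66) + (+1)·(-2)·(-350) + (-1)·(3)·(-195) = 1021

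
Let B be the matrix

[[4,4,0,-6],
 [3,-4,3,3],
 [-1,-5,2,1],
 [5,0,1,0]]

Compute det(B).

det(B) = 136

Expand along row 4 (it has 2 zeros):
  − (5) · M_41   where M_41 = det([4 0 -6; -4 3 3; -5 2 1]) = -54
  − (1) · M_43   where M_43 = det([4 4 -6; 3 -4 3; -1 -5 1]) = 134
det = (-1)·(5)·(-54) + (-1)·(1)·(134) = 136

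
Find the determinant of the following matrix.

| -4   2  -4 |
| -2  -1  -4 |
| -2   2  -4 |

-24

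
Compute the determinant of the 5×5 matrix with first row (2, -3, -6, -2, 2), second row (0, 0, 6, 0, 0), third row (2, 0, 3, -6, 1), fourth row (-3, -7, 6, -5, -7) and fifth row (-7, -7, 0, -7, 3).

The determinant is 14028.

Expand along row 2 (it has 4 zeros):
  − (6) · M_23   where M_23 = det([2 -3 -2 2; 2 0 -6 1; -3 -7 -5 -7; -7 -7 -7 3]) = -2338
det = (-1)·(6)·(-2338) = 14028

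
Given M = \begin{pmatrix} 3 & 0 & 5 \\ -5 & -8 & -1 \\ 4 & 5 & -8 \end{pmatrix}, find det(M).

Expand along row 1:
  + 3 · |-8 -1; 5 -8| = 3·(64 − (-5)) = 207
  + 5 · |-5 -8; 4 5| = 5·(-25 − (-32)) = 35
Sum: (207) + (35) = 242

242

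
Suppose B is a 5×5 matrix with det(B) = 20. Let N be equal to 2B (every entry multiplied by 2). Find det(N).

For a 5×5 matrix, det(2B) = 2^5·det(B) = 32·det(B).
det(N) = (32)·(20) = 640

640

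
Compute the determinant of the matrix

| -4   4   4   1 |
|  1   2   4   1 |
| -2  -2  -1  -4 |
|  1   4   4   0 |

194

Expand along row 4 (it has 1 zero):
  − (1) · M_41   where M_41 = det([4 4 1; 2 4 1; -2 -1 -4]) = -30
  + (4) · M_42   where M_42 = det([-4 4 1; 1 4 1; -2 -1 -4]) = 75
  − (4) · M_43   where M_43 = det([-4 4 1; 1 2 1; -2 -2 -4]) = 34
det = (-1)·(1)·(-30) + (+1)·(4)·(75) + (-1)·(4)·(34) = 194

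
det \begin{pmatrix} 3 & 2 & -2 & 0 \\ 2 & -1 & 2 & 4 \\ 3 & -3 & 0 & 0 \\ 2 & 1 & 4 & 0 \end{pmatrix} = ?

Expand along column 4 (it has 3 zeros):
  + (4) · M_24   where M_24 = det([3 2 -2; 3 -3 0; 2 1 4]) = -78
det = (+1)·(4)·(-78) = -312

The determinant is -312.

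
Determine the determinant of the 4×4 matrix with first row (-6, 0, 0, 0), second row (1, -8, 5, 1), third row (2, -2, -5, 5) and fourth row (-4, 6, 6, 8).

The determinant is -4848.

Expand along row 1 (it has 3 zeros):
  + (-6) · M_11   where M_11 = det([-8 5 1; -2 -5 5; 6 6 8]) = 808
det = (+1)·(-6)·(808) = -4848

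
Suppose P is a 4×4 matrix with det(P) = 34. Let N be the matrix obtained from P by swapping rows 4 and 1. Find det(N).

det(N) = -34

Swapping two rows multiplies the determinant by −1.
det(N) = (-1)·(34) = -34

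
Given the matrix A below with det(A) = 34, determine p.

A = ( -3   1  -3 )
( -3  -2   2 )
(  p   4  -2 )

2

Expanding along the column containing p, det(A) is linear in p: det(A) = (-4)·p + (42).
Set (-4)·p + (42) = 34  ⇒  (-4)·p = -8  ⇒  p = 2.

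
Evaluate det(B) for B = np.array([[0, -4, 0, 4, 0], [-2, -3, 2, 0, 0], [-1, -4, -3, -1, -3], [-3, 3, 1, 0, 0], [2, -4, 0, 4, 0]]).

The determinant is -216.

Expand along column 5 (it has 4 zeros):
  + (-3) · M_35   where M_35 = det([0 -4 0 4; -2 -3 2 0; -3 3 1 0; 2 -4 0 4]) = 72
det = (+1)·(-3)·(72) = -216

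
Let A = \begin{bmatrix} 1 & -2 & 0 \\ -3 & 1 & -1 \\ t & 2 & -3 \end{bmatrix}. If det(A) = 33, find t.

Expanding along the column containing t, det(A) is linear in t: det(A) = (2)·t + (17).
Set (2)·t + (17) = 33  ⇒  (2)·t = 16  ⇒  t = 8.

t = 8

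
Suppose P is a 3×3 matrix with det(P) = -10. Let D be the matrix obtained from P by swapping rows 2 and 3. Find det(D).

10

Swapping two rows multiplies the determinant by −1.
det(D) = (-1)·(-10) = 10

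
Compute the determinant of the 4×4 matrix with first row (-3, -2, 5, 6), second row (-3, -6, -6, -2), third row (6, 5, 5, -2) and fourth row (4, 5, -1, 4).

The determinant is 1150.

Expand along row 1:
  + (-3) · M_11   where M_11 = det([-6 -6 -2; 5 5 -2; 5 -1 4]) = 132
  − (-2) · M_12   where M_12 = det([-3 -6 -2; 6 5 -2; 4 -1 4]) = 190
  + (5) · M_13   where M_13 = det([-3 -6 -2; 6 5 -2; 4 5 4]) = 82
  − (6) · M_14   where M_14 = det([-3 -6 -6; 6 5 5; 4 5 -1]) = -126
det = (+1)·(-3)·(132) + (-1)·(-2)·(190) + (+1)·(5)·(82) + (-1)·(6)·(-126) = 1150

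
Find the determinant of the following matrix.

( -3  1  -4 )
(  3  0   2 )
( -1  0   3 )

Expand along column 2:
  − 1 · |3 2; -1 3| = −1·(9 − (-2)) = -11

-11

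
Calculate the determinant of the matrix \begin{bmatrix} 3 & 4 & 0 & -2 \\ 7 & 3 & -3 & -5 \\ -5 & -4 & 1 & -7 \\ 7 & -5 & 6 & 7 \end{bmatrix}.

-2483

Expand along row 1 (it has 1 zero):
  + (3) · M_11   where M_11 = det([3 -3 -5; -4 1 -7; -5 6 7]) = 53
  − (4) · M_12   where M_12 = det([7 -3 -5; -5 1 -7; 7 6 7]) = 570
  − (-2) · M_14   where M_14 = det([7 3 -3; -5 -4 1; 7 -5 6]) = -181
det = (+1)·(3)·(53) + (-1)·(4)·(570) + (-1)·(-2)·(-181) = -2483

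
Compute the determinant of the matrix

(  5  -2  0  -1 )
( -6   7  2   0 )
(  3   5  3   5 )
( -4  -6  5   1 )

The determinant is -1391.

Expand along row 1 (it has 1 zero):
  + (5) · M_11   where M_11 = det([7 2 0; 5 3 5; -6 5 1]) = -224
  − (-2) · M_12   where M_12 = det([-6 2 0; 3 3 5; -4 5 1]) = 86
  − (-1) · M_14   where M_14 = det([-6 7 2; 3 5 3; -4 -6 5]) = -443
det = (+1)·(5)·(-224) + (-1)·(-2)·(86) + (-1)·(-1)·(-443) = -1391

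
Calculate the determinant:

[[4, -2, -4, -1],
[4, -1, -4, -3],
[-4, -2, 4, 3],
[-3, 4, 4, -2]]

Expand along row 1:
  + (4) · M_11   where M_11 = det([-1 -4 -3; -2 4 3; 4 4 -2]) = 60
  − (-2) · M_12   where M_12 = det([4 -4 -3; -4 4 3; -3 4 -2]) = 0
  + (-4) · M_13   where M_13 = det([4 -1 -3; -4 -2 3; -3 4 -2]) = 51
  − (-1) · M_14   where M_14 = det([4 -1 -4; -4 -2 4; -3 4 4]) = -12
det = (+1)·(4)·(60) + (-1)·(-2)·(0) + (+1)·(-4)·(51) + (-1)·(-1)·(-12) = 24

The determinant is 24.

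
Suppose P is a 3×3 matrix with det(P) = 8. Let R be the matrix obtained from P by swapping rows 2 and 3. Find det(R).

Swapping two rows multiplies the determinant by −1.
det(R) = (-1)·(8) = -8

-8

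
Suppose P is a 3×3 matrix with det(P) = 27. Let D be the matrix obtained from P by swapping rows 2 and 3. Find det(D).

The determinant is -27.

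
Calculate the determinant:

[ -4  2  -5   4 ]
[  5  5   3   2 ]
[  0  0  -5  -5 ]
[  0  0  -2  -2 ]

The matrix is block upper-triangular with a 2×2 block and a 2×2 block on the diagonal, so its determinant equals the product of the determinants of the diagonal blocks.
det of the 2×2 block = -30
det of the 2×2 block = 0
det = (-30)·(0) = 0

0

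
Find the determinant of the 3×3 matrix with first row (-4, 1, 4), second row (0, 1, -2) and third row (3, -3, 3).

The determinant is -6.

Expand along column 1:
  + (-4) · |1 -2; -3 3| = (-4)·(3 − 6) = 12
  + 3 · |1 4; 1 -2| = 3·(-2 − 4) = -18
Sum: (12) + (-18) = -6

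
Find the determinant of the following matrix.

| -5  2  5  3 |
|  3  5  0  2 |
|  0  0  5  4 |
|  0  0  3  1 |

217

The matrix is block upper-triangular with a 2×2 block and a 2×2 block on the diagonal, so its determinant equals the product of the determinants of the diagonal blocks.
det of the 2×2 block = -31
det of the 2×2 block = -7
det = (-31)·(-7) = 217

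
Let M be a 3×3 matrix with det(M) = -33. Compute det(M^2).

1089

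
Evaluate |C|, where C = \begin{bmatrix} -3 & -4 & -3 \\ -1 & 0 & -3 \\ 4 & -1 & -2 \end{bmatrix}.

62

Expand along row 2:
  − (-1) · |-4 -3; -1 -2| = −(-1)·(8 − 3) = 5
  − (-3) · |-3 -4; 4 -1| = −(-3)·(3 − (-16)) = 57
Sum: (5) + (57) = 62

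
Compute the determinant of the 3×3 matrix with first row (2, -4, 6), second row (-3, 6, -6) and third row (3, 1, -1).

The determinant is -42.

Expand along column 1:
  + 2 · |6 -6; 1 -1| = 2·(-6 − (-6)) = 0
  − (-3) · |-4 6; 1 -1| = −(-3)·(4 − 6) = -6
  + 3 · |-4 6; 6 -6| = 3·(24 − 36) = -36
Sum: (0) + (-6) + (-36) = -42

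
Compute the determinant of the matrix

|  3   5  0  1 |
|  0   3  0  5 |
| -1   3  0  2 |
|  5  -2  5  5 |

Expand along column 3 (it has 3 zeros):
  − (5) · M_43   where M_43 = det([3 5 1; 0 3 5; -1 3 2]) = -49
det = (-1)·(5)·(-49) = 245

245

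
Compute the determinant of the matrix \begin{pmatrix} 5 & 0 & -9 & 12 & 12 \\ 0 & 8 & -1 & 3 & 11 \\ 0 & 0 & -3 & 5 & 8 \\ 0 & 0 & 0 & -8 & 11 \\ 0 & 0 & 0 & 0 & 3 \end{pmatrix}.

The determinant is 2880.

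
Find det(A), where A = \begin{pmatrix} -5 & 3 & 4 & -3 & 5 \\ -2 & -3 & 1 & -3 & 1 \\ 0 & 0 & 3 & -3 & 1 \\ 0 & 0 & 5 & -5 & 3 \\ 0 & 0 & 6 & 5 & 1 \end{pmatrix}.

A is block upper-triangular with a 2×2 block and a 3×3 block on the diagonal, so its determinant equals the product of the determinants of the diagonal blocks.
det of the 2×2 block = 21
det of the 3×3 block = -44
det = (21)·(-44) = -924

-924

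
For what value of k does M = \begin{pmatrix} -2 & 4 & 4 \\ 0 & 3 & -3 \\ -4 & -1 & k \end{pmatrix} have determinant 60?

7

Expanding along the column containing k, det(M) is linear in k: det(M) = (-6)·k + (102).
Set (-6)·k + (102) = 60  ⇒  (-6)·k = -42  ⇒  k = 7.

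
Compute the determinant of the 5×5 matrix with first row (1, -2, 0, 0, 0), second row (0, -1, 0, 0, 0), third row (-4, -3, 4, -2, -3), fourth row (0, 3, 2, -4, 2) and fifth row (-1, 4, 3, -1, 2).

58

The matrix is block lower-triangular with a 2×2 block and a 3×3 block on the diagonal, so its determinant equals the product of the determinants of the diagonal blocks.
det of the 2×2 block = -1
det of the 3×3 block = -58
det = (-1)·(-58) = 58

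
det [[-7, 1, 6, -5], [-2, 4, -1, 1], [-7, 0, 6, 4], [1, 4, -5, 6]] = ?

The determinant is -231.

Expand along row 3 (it has 1 zero):
  + (-7) · M_31   where M_31 = det([1 6 -5; 4 -1 1; 4 -5 6]) = -41
  + (6) · M_33   where M_33 = det([-7 1 -5; -2 4 1; 1 4 6]) = -67
  − (4) · M_34   where M_34 = det([-7 1 6; -2 4 -1; 1 4 -5]) = 29
det = (+1)·(-7)·(-41) + (+1)·(6)·(-67) + (-1)·(4)·(29) = -231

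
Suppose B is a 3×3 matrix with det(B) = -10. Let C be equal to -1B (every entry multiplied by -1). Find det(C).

For a 3×3 matrix, det(-1B) = (-1)^3·det(B) = -1·det(B).
det(C) = (-1)·(-10) = 10

The determinant is 10.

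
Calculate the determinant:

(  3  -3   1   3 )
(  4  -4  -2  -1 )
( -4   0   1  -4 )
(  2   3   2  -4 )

Expand along row 3 (it has 1 zero):
  + (-4) · M_31   where M_31 = det([-3 1 3; -4 -2 -1; 3 2 -4]) = -55
  + (1) · M_33   where M_33 = det([3 -3 3; 4 -4 -1; 2 3 -4]) = 75
  − (-4) · M_34   where M_34 = det([3 -3 1; 4 -4 -2; 2 3 2]) = 50
det = (+1)·(-4)·(-55) + (+1)·(1)·(75) + (-1)·(-4)·(50) = 495

495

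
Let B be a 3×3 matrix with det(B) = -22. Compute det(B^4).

det(B^4) = (det B)^4 = (-22)^4 = 234256

234256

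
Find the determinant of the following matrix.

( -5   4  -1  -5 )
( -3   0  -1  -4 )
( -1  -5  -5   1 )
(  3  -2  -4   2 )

301

Expand along row 2 (it has 1 zero):
  − (-3) · M_21   where M_21 = det([4 -1 -5; -5 -5 1; -2 -4 2]) = -82
  − (-1) · M_23   where M_23 = det([-5 4 -5; -1 -5 1; 3 -2 2]) = -25
  + (-4) · M_24   where M_24 = det([-5 4 -1; -1 -5 -5; 3 -2 -4]) = -143
det = (-1)·(-3)·(-82) + (-1)·(-1)·(-25) + (+1)·(-4)·(-143) = 301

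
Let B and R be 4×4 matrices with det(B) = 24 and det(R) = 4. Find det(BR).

|BR| = 96

det(BR) = det(B)·det(R) = (24)·(4) = 96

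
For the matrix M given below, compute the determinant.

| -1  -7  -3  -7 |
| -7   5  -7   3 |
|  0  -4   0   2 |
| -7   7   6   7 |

Expand along row 3 (it has 2 zeros):
  − (-4) · M_32   where M_32 = det([-1 -3 -7; -7 -7 3; -7 6 7]) = 620
  − (2) · M_34   where M_34 = det([-1 -7 -3; -7 5 -7; -7 7 6]) = -674
det = (-1)·(-4)·(620) + (-1)·(2)·(-674) = 3828

det(M) = 3828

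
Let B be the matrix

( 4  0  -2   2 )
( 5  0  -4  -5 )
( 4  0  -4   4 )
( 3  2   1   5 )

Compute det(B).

Expand along column 2 (it has 3 zeros):
  + (2) · M_42   where M_42 = det([4 -2 2; 5 -4 -5; 4 -4 4]) = -72
det = (+1)·(2)·(-72) = -144

-144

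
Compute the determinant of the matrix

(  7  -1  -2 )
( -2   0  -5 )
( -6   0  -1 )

Expand along column 2:
  − (-1) · |-2 -5; -6 -1| = −(-1)·(2 − 30) = -28

The determinant is -28.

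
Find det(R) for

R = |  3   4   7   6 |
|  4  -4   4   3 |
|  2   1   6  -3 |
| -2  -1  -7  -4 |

619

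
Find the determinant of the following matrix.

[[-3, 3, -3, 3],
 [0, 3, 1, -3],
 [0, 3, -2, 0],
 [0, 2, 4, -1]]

117

Expand along column 1 (it has 3 zeros):
  + (-3) · M_11   where M_11 = det([3 1 -3; 3 -2 0; 2 4 -1]) = -39
det = (+1)·(-3)·(-39) = 117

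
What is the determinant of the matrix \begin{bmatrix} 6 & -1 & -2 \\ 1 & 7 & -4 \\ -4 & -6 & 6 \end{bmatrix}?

54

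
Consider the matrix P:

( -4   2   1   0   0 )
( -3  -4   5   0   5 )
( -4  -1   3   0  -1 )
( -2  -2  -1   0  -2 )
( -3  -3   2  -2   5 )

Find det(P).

The determinant is -560.

Expand along column 4 (it has 4 zeros):
  − (-2) · M_54   where M_54 = det([-4 2 1 0; -3 -4 5 5; -4 -1 3 -1; -2 -2 -1 -2]) = -280
det = (-1)·(-2)·(-280) = -560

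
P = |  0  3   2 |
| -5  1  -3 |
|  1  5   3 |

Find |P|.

Expand along column 1:
  − (-5) · |3 2; 5 3| = −(-5)·(9 − 10) = -5
  + 1 · |3 2; 1 -3| = 1·(-9 − 2) = -11
Sum: (-5) + (-11) = -16

-16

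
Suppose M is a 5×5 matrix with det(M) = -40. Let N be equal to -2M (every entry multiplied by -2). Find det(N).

For a 5×5 matrix, det(-2M) = (-2)^5·det(M) = -32·det(M).
det(N) = (-32)·(-40) = 1280

1280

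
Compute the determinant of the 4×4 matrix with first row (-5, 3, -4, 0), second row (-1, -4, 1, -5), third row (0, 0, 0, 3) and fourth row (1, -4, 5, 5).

The determinant is -198.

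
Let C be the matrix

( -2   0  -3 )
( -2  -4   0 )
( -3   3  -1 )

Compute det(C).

46

Expand along column 2:
  + (-4) · |-2 -3; -3 -1| = (-4)·(2 − 9) = 28
  − 3 · |-2 -3; -2 0| = −3·(0 − 6) = 18
Sum: (28) + (18) = 46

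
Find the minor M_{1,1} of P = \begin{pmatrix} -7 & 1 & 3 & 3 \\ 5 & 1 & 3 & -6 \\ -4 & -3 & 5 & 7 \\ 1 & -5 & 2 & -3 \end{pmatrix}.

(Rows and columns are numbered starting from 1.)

-275

Delete row 1 and column 1; the remaining 3×3 submatrix is [1 3 -6; -3 5 7; -5 2 -3].
Its determinant is -275.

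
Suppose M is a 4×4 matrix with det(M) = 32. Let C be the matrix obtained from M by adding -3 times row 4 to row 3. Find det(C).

The determinant is 32.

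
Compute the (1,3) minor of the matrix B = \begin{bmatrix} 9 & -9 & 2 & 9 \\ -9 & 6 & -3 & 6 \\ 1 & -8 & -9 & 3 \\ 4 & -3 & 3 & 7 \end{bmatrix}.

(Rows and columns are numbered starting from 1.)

Delete row 1 and column 3; the remaining 3×3 submatrix is [-9 6 6; 1 -8 3; 4 -3 7].
Its determinant is 627.

The minor is 627.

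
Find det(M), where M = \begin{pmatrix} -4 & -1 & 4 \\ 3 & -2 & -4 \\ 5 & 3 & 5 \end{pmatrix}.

The determinant is 103.

Expand along row 1:
  + (-4) · |-2 -4; 3 5| = (-4)·(-10 − (-12)) = -8
  − (-1) · |3 -4; 5 5| = −(-1)·(15 − (-20)) = 35
  + 4 · |3 -2; 5 3| = 4·(9 − (-10)) = 76
Sum: (-8) + (35) + (76) = 103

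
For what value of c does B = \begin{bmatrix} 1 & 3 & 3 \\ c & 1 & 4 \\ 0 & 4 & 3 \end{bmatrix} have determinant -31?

c = -6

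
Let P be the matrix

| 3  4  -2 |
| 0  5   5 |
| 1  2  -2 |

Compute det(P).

-30

Expand along column 1:
  + 3 · |5 5; 2 -2| = 3·(-10 − 10) = -60
  + 1 · |4 -2; 5 5| = 1·(20 − (-10)) = 30
Sum: (-60) + (30) = -30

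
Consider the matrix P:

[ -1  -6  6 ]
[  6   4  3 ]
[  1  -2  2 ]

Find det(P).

|P| = -56

Expand along column 1:
  + (-1) · |4 3; -2 2| = (-1)·(8 − (-6)) = -14
  − 6 · |-6 6; -2 2| = −6·(-12 − (-12)) = 0
  + 1 · |-6 6; 4 3| = 1·(-18 − 24) = -42
Sum: (-14) + (0) + (-42) = -56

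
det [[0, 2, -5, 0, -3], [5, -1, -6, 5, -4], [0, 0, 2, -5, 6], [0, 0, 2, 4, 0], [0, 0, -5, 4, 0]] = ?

The matrix is block upper-triangular with a 2×2 block and a 3×3 block on the diagonal, so its determinant equals the product of the determinants of the diagonal blocks.
det of the 2×2 block = -10
det of the 3×3 block = 168
det = (-10)·(168) = -1680

-1680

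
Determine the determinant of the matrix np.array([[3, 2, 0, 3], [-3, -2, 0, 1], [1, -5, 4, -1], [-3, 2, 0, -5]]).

-192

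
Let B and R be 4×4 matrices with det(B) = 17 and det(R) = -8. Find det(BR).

-136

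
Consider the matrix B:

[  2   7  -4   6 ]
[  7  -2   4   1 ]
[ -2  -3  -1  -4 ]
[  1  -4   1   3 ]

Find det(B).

798

Expand along row 1:
  + (2) · M_11   where M_11 = det([-2 4 1; -3 -1 -4; -4 1 3]) = 91
  − (7) · M_12   where M_12 = det([7 4 1; -2 -1 -4; 1 1 3]) = 14
  + (-4) · M_13   where M_13 = det([7 -2 1; -2 -3 -4; 1 -4 3]) = -168
  − (6) · M_14   where M_14 = det([7 -2 4; -2 -3 -1; 1 -4 1]) = -7
det = (+1)·(2)·(91) + (-1)·(7)·(14) + (+1)·(-4)·(-168) + (-1)·(6)·(-7) = 798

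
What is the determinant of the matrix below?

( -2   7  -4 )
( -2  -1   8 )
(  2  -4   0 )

8

Expand along column 3:
  + (-4) · |-2 -1; 2 -4| = (-4)·(8 − (-2)) = -40
  − 8 · |-2 7; 2 -4| = −8·(8 − 14) = 48
Sum: (-40) + (48) = 8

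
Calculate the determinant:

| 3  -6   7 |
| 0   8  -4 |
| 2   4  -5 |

Expand along row 2:
  + 8 · |3 7; 2 -5| = 8·(-15 − 14) = -232
  − (-4) · |3 -6; 2 4| = −(-4)·(12 − (-12)) = 96
Sum: (-232) + (96) = -136

The determinant is -136.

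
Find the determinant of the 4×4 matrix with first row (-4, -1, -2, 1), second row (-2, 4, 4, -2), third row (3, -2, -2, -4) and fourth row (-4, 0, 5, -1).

The determinant is -518.

Expand along row 4 (it has 1 zero):
  − (-4) · M_41   where M_41 = det([-1 -2 1; 4 4 -2; -2 -2 -4]) = -20
  − (5) · M_43   where M_43 = det([-4 -1 1; -2 4 -2; 3 -2 -4]) = 86
  + (-1) · M_44   where M_44 = det([-4 -1 -2; -2 4 4; 3 -2 -2]) = 8
det = (-1)·(-4)·(-20) + (-1)·(5)·(86) + (+1)·(-1)·(8) = -518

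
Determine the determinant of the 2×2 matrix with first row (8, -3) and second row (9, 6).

det = 8·6 − (-3)·9 = 48 − (-27) = 75

75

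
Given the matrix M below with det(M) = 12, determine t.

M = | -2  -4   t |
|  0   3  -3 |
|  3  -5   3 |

4

Expanding along the row containing t, det(M) is linear in t: det(M) = (-9)·t + (48).
Set (-9)·t + (48) = 12  ⇒  (-9)·t = -36  ⇒  t = 4.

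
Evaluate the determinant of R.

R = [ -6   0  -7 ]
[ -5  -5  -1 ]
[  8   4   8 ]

Expand along column 2:
  + (-5) · |-6 -7; 8 8| = (-5)·(-48 − (-56)) = -40
  − 4 · |-6 -7; -5 -1| = −4·(6 − 35) = 116
Sum: (-40) + (116) = 76

|R| = 76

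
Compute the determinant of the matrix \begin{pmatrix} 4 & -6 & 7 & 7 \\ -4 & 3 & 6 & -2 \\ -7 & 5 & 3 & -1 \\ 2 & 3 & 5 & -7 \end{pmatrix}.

Expand along row 1:
  + (4) · M_11   where M_11 = det([3 6 -2; 5 3 -1; 3 5 -7]) = 112
  − (-6) · M_12   where M_12 = det([-4 6 -2; -7 3 -1; 2 5 -7]) = -160
  + (7) · M_13   where M_13 = det([-4 3 -2; -7 5 -1; 2 3 -7]) = 37
  − (7) · M_14   where M_14 = det([-4 3 6; -7 5 3; 2 3 5]) = -127
det = (+1)·(4)·(112) + (-1)·(-6)·(-160) + (+1)·(7)·(37) + (-1)·(7)·(-127) = 636

636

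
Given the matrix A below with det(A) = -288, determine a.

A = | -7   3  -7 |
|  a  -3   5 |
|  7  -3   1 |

a = -9

Expanding along the row containing a, det(A) is linear in a: det(A) = (18)·a + (-126).
Set (18)·a + (-126) = -288  ⇒  (18)·a = -162  ⇒  a = -9.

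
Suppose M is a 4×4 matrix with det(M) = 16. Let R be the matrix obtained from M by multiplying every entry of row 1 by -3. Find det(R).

-48

Scaling one row by -3 multiplies the determinant by -3.
det(R) = (-3)·(16) = -48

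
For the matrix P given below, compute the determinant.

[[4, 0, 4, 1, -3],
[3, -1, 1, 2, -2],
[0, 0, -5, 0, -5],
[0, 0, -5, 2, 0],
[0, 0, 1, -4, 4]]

P is block upper-triangular with a 2×2 block and a 3×3 block on the diagonal, so its determinant equals the product of the determinants of the diagonal blocks.
det of the 2×2 block = -4
det of the 3×3 block = -130
det = (-4)·(-130) = 520

The determinant is 520.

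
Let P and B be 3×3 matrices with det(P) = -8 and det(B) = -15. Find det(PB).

det(PB) = det(P)·det(B) = (-8)·(-15) = 120

The determinant is 120.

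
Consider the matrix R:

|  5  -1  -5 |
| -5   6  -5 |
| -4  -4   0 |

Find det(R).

-340

Expand along row 3:
  + (-4) · |-1 -5; 6 -5| = (-4)·(5 − (-30)) = -140
  − (-4) · |5 -5; -5 -5| = −(-4)·(-25 − 25) = -200
Sum: (-140) + (-200) = -340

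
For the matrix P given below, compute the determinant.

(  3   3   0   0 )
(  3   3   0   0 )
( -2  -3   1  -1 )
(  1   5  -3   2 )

|P| = 0

P is block lower-triangular with a 2×2 block and a 2×2 block on the diagonal, so its determinant equals the product of the determinants of the diagonal blocks.
det of the 2×2 block = 0
det of the 2×2 block = -1
det = (0)·(-1) = 0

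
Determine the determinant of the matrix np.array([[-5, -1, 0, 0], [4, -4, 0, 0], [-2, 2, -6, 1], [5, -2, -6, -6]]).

The matrix is block lower-triangular with a 2×2 block and a 2×2 block on the diagonal, so its determinant equals the product of the determinants of the diagonal blocks.
det of the 2×2 block = 24
det of the 2×2 block = 42
det = (24)·(42) = 1008

1008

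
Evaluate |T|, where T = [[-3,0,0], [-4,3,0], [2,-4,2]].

T is lower triangular, so det(T) is the product of the diagonal entries:
det = (-3) · (3) · (2) = -18

|T| = -18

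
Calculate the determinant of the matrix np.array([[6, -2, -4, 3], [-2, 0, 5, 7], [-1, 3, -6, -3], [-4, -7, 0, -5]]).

-2427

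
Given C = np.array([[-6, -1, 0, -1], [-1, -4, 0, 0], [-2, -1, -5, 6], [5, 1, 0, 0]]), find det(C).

95

Expand along column 3 (it has 3 zeros):
  + (-5) · M_33   where M_33 = det([-6 -1 -1; -1 -4 0; 5 1 0]) = -19
det = (+1)·(-5)·(-19) = 95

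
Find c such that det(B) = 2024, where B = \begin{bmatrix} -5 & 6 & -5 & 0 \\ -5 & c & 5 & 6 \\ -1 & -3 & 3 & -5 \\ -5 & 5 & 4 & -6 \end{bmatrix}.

c = 6

Expanding along the column containing c, det(B) is linear in c: det(B) = (-105)·c + (2654).
Set (-105)·c + (2654) = 2024  ⇒  (-105)·c = -630  ⇒  c = 6.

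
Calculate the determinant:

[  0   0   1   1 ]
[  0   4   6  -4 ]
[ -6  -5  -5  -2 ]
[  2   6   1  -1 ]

236

Expand along row 1 (it has 2 zeros):
  + (1) · M_13   where M_13 = det([0 4 -4; -6 -5 -2; 2 6 -1]) = 64
  − (1) · M_14   where M_14 = det([0 4 6; -6 -5 -5; 2 6 1]) = -172
det = (+1)·(1)·(64) + (-1)·(1)·(-172) = 236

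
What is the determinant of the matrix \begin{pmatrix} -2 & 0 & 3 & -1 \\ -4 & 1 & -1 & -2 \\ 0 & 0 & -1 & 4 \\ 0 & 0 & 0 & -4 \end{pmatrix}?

The determinant is -8.

The matrix is block upper-triangular with a 2×2 block and a 2×2 block on the diagonal, so its determinant equals the product of the determinants of the diagonal blocks.
det of the 2×2 block = -2
det of the 2×2 block = 4
det = (-2)·(4) = -8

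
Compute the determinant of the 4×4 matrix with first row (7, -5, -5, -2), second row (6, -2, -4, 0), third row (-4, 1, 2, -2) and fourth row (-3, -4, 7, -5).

170

Expand along row 2 (it has 1 zero):
  − (6) · M_21   where M_21 = det([-5 -5 -2; 1 2 -2; -4 7 -5]) = -115
  + (-2) · M_22   where M_22 = det([7 -5 -2; -4 2 -2; -3 7 -5]) = 142
  − (-4) · M_23   where M_23 = det([7 -5 -2; -4 1 -2; -3 -4 -5]) = -59
det = (-1)·(6)·(-115) + (+1)·(-2)·(142) + (-1)·(-4)·(-59) = 170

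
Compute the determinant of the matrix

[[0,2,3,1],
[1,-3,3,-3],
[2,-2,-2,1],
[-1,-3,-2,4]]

Expand along row 1 (it has 1 zero):
  − (2) · M_12   where M_12 = det([1 3 -3; 2 -2 1; -1 -2 4]) = -15
  + (3) · M_13   where M_13 = det([1 -3 -3; 2 -2 1; -1 -3 4]) = 46
  − (1) · M_14   where M_14 = det([1 -3 3; 2 -2 -2; -1 -3 -2]) = -44
det = (-1)·(2)·(-15) + (+1)·(3)·(46) + (-1)·(1)·(-44) = 212

212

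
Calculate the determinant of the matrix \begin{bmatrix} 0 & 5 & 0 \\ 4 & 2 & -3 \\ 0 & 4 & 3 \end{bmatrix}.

Expand along column 1:
  − 4 · |5 0; 4 3| = −4·(15 − 0) = -60

-60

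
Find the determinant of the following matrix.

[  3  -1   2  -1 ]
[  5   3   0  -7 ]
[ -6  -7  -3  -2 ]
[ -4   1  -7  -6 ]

Expand along row 2 (it has 1 zero):
  − (5) · M_21   where M_21 = det([-1 2 -1; -7 -3 -2; 1 -7 -6]) = -144
  + (3) · M_22   where M_22 = det([3 2 -1; -6 -3 -2; -4 -7 -6]) = -74
  + (-7) · M_24   where M_24 = det([3 -1 2; -6 -7 -3; -4 1 -7]) = 118
det = (-1)·(5)·(-144) + (+1)·(3)·(-74) + (+1)·(-7)·(118) = -328

-328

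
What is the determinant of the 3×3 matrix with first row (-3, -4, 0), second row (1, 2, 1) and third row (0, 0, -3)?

6

Expand along row 3:
  + (-3) · |-3 -4; 1 2| = (-3)·(-6 − (-4)) = 6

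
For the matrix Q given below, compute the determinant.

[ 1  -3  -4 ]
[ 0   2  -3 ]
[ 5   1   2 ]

The determinant is 92.

Expand along column 1:
  + 1 · |2 -3; 1 2| = 1·(4 − (-3)) = 7
  + 5 · |-3 -4; 2 -3| = 5·(9 − (-8)) = 85
Sum: (7) + (85) = 92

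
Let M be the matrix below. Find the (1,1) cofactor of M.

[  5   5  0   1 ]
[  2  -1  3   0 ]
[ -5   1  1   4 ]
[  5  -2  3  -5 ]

8

Delete row 1 and column 1; the remaining 3×3 submatrix is [-1 3 0; 1 1 4; -2 3 -5].
Its determinant is 8.
The cofactor carries sign (−1)^(1+1) = +1, so C_{1,1} = +(8) = 8.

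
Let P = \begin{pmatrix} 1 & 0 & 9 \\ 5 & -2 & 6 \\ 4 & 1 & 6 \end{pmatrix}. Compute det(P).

Expand along row 1:
  + 1 · |-2 6; 1 6| = 1·(-12 − 6) = -18
  + 9 · |5 -2; 4 1| = 9·(5 − (-8)) = 117
Sum: (-18) + (117) = 99

99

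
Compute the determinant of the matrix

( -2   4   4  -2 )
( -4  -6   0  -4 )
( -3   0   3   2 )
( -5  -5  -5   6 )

Expand along row 2 (it has 1 zero):
  − (-4) · M_21   where M_21 = det([4 4 -2; 0 3 2; -5 -5 6]) = 42
  + (-6) · M_22   where M_22 = det([-2 4 -2; -3 3 2; -5 -5 6]) = -84
  + (-4) · M_24   where M_24 = det([-2 4 4; -3 0 3; -5 -5 -5]) = -90
det = (-1)·(-4)·(42) + (+1)·(-6)·(-84) + (+1)·(-4)·(-90) = 1032

1032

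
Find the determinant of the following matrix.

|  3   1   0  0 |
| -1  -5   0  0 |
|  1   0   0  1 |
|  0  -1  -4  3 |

-56

The matrix is block lower-triangular with a 2×2 block and a 2×2 block on the diagonal, so its determinant equals the product of the determinants of the diagonal blocks.
det of the 2×2 block = -14
det of the 2×2 block = 4
det = (-14)·(4) = -56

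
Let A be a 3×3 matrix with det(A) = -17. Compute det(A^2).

det(A^2) = (det A)^2 = (-17)^2 = 289

The determinant is 289.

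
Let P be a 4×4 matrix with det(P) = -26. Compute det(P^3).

det(P^3) = (det P)^3 = (-26)^3 = -17576

-17576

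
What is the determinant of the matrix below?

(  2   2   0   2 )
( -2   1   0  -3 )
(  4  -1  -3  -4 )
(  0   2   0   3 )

Expand along column 3 (it has 3 zeros):
  + (-3) · M_33   where M_33 = det([2 2 2; -2 1 -3; 0 2 3]) = 22
det = (+1)·(-3)·(22) = -66

The determinant is -66.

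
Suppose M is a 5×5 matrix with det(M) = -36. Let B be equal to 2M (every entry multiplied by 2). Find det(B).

For a 5×5 matrix, det(2M) = 2^5·det(M) = 32·det(M).
det(B) = (32)·(-36) = -1152

-1152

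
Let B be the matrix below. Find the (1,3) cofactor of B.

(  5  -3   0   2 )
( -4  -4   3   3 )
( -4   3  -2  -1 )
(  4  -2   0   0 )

12

Delete row 1 and column 3; the remaining 3×3 submatrix is [-4 -4 3; -4 3 -1; 4 -2 0].
Its determinant is 12.
The cofactor carries sign (−1)^(1+3) = +1, so C_{1,3} = +(12) = 12.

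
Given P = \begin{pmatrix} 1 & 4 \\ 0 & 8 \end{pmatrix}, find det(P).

det(P) = 1·8 − 4·0 = 8 − 0 = 8

8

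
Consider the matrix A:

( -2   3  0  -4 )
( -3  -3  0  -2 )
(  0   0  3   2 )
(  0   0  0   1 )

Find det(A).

det(A) = 45

Expand along row 4 (it has 3 zeros):
  + (1) · M_44   where M_44 = det([-2 3 0; -3 -3 0; 0 0 3]) = 45
det = (+1)·(1)·(45) = 45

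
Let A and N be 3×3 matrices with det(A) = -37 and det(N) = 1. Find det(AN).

det(AN) = -37

det(AN) = det(A)·det(N) = (-37)·(1) = -37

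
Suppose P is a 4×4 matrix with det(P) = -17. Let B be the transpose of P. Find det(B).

det(Pᵀ) = det(P).
det(B) = (1)·(-17) = -17

The determinant is -17.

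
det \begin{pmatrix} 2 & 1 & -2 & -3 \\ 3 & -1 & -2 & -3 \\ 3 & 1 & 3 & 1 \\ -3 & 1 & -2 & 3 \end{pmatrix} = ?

The determinant is -104.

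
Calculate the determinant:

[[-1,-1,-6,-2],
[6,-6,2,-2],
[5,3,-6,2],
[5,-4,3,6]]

-2468

Expand along row 1:
  + (-1) · M_11   where M_11 = det([-6 2 -2; 3 -6 2; -4 3 6]) = 230
  − (-1) · M_12   where M_12 = det([6 2 -2; 5 -6 2; 5 3 6]) = -382
  + (-6) · M_13   where M_13 = det([6 -6 -2; 5 3 2; 5 -4 6]) = 346
  − (-2) · M_14   where M_14 = det([6 -6 2; 5 3 -6; 5 -4 3]) = 110
det = (+1)·(-1)·(230) + (-1)·(-1)·(-382) + (+1)·(-6)·(346) + (-1)·(-2)·(110) = -2468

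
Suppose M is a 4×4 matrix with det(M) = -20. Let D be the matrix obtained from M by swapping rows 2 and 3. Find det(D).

Swapping two rows multiplies the determinant by −1.
det(D) = (-1)·(-20) = 20

|D| = 20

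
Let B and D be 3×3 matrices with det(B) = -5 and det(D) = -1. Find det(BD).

det(BD) = 5

det(BD) = det(B)·det(D) = (-5)·(-1) = 5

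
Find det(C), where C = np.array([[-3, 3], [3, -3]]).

det(C) = (-3)·(-3) − 3·3 = 9 − 9 = 0

0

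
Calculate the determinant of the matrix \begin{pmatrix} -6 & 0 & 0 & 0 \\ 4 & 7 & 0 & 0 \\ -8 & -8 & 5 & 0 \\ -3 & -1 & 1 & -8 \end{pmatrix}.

1680

The matrix is lower triangular, so the determinant is the product of the diagonal entries:
det = (-6) · (7) · (5) · (-8) = 1680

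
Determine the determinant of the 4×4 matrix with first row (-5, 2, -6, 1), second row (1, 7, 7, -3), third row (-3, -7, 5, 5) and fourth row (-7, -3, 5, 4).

636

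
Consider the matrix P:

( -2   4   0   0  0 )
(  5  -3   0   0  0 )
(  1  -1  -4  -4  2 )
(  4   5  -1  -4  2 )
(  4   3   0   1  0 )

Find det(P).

-84

P is block lower-triangular with a 2×2 block and a 3×3 block on the diagonal, so its determinant equals the product of the determinants of the diagonal blocks.
det of the 2×2 block = -14
det of the 3×3 block = 6
det = (-14)·(6) = -84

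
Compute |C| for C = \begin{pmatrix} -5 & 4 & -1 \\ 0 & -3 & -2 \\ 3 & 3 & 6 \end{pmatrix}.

det(C) = 27

Expand along column 1:
  + (-5) · |-3 -2; 3 6| = (-5)·(-18 − (-6)) = 60
  + 3 · |4 -1; -3 -2| = 3·(-8 − 3) = -33
Sum: (60) + (-33) = 27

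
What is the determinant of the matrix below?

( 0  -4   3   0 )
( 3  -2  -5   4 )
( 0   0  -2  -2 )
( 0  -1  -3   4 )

-186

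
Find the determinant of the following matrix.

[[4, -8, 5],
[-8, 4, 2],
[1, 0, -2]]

The determinant is 60.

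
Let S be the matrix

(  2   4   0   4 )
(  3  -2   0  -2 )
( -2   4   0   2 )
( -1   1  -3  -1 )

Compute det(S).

det(S) = 96

Expand along column 3 (it has 3 zeros):
  − (-3) · M_43   where M_43 = det([2 4 4; 3 -2 -2; -2 4 2]) = 32
det = (-1)·(-3)·(32) = 96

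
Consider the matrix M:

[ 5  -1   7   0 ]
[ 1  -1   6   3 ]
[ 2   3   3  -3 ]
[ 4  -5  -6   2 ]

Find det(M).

det(M) = -308

Expand along row 1 (it has 1 zero):
  + (5) · M_11   where M_11 = det([-1 6 3; 3 3 -3; -5 -6 2]) = 57
  − (-1) · M_12   where M_12 = det([1 6 3; 2 3 -3; 4 -6 2]) = -180
  + (7) · M_13   where M_13 = det([1 -1 3; 2 3 -3; 4 -5 2]) = -59
det = (+1)·(5)·(57) + (-1)·(-1)·(-180) + (+1)·(7)·(-59) = -308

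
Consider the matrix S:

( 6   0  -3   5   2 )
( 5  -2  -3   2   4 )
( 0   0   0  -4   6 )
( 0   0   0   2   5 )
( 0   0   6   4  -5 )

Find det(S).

2304

S is block upper-triangular with a 2×2 block and a 3×3 block on the diagonal, so its determinant equals the product of the determinants of the diagonal blocks.
det of the 2×2 block = -12
det of the 3×3 block = -192
det = (-12)·(-192) = 2304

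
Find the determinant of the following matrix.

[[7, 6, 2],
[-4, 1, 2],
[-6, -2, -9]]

-295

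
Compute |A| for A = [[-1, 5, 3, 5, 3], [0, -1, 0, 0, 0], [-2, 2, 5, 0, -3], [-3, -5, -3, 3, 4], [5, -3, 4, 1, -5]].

Expand along row 2 (it has 4 zeros):
  + (-1) · M_22   where M_22 = det([-1 3 5 3; -2 5 0 -3; -3 -3 3 4; 5 4 1 -5]) = -496
det = (+1)·(-1)·(-496) = 496

det(A) = 496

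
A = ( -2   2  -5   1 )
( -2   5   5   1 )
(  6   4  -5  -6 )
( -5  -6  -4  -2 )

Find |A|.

Expand along row 1:
  + (-2) · M_11   where M_11 = det([5 5 1; 4 -5 -6; -6 -4 -2]) = 104
  − (2) · M_12   where M_12 = det([-2 5 1; 6 -5 -6; -5 -4 -2]) = 189
  + (-5) · M_13   where M_13 = det([-2 5 1; 6 4 -6; -5 -6 -2]) = 282
  − (1) · M_14   where M_14 = det([-2 5 5; 6 4 -5; -5 -6 -4]) = 257
det = (+1)·(-2)·(104) + (-1)·(2)·(189) + (+1)·(-5)·(282) + (-1)·(1)·(257) = -2253

det(A) = -2253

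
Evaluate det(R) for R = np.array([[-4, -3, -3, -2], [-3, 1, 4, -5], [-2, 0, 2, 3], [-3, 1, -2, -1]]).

The determinant is -470.

Expand along row 3 (it has 1 zero):
  + (-2) · M_31   where M_31 = det([-3 -3 -2; 1 4 -5; 1 -2 -1]) = 66
  + (2) · M_33   where M_33 = det([-4 -3 -2; -3 1 -5; -3 1 -1]) = -52
  − (3) · M_34   where M_34 = det([-4 -3 -3; -3 1 4; -3 1 -2]) = 78
det = (+1)·(-2)·(66) + (+1)·(2)·(-52) + (-1)·(3)·(78) = -470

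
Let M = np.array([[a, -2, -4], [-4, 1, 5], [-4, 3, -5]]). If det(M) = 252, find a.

a = -7

Expanding along the column containing a, det(M) is linear in a: det(M) = (-20)·a + (112).
Set (-20)·a + (112) = 252  ⇒  (-20)·a = 140  ⇒  a = -7.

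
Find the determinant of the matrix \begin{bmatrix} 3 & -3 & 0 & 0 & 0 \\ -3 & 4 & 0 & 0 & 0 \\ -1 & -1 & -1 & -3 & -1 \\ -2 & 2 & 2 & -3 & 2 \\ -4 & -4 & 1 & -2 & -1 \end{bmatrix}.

The matrix is block lower-triangular with a 2×2 block and a 3×3 block on the diagonal, so its determinant equals the product of the determinants of the diagonal blocks.
det of the 2×2 block = 3
det of the 3×3 block = -18
det = (3)·(-18) = -54

-54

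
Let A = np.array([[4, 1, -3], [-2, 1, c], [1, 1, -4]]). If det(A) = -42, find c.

9

Expanding along the row containing c, det(A) is linear in c: det(A) = (-3)·c + (-15).
Set (-3)·c + (-15) = -42  ⇒  (-3)·c = -27  ⇒  c = 9.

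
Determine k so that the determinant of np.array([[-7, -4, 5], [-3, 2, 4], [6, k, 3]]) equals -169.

5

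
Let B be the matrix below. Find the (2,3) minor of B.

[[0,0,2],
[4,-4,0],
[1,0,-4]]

0

Delete row 2 and column 3; the remaining 2×2 submatrix is [0 0; 1 0].
Its determinant is 0·0 − 0·1 = 0.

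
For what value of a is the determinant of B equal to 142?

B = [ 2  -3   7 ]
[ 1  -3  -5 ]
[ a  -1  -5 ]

4

Expanding along the row containing a, det(B) is linear in a: det(B) = (36)·a + (-2).
Set (36)·a + (-2) = 142  ⇒  (36)·a = 144  ⇒  a = 4.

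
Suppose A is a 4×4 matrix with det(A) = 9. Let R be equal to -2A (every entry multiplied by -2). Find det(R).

144

For a 4×4 matrix, det(-2A) = (-2)^4·det(A) = 16·det(A).
det(R) = (16)·(9) = 144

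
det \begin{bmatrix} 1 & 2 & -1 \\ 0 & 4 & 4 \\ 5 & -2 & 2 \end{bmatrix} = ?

The determinant is 76.

Expand along column 1:
  + 1 · |4 4; -2 2| = 1·(8 − (-8)) = 16
  + 5 · |2 -1; 4 4| = 5·(8 − (-4)) = 60
Sum: (16) + (60) = 76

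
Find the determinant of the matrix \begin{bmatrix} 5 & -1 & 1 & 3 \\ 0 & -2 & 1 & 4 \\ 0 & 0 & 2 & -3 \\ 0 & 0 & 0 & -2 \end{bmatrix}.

The matrix is upper triangular, so the determinant is the product of the diagonal entries:
det = (5) · (-2) · (2) · (-2) = 40

40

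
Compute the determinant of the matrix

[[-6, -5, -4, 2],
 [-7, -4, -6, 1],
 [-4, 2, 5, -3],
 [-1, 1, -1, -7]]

The determinant is 757.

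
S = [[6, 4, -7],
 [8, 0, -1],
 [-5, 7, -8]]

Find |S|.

The determinant is -74.

Expand along column 2:
  − 4 · |8 -1; -5 -8| = −4·(-64 − 5) = 276
  − 7 · |6 -7; 8 -1| = −7·(-6 − (-56)) = -350
Sum: (276) + (-350) = -74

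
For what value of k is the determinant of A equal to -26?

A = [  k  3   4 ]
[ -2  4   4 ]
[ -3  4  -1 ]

Expanding along the row containing k, det(A) is linear in k: det(A) = (-20)·k + (-26).
Set (-20)·k + (-26) = -26  ⇒  (-20)·k = 0  ⇒  k = 0.

k = 0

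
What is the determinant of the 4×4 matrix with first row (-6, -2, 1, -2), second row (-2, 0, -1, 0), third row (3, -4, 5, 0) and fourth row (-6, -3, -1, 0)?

The determinant is -10.

Expand along column 4 (it has 3 zeros):
  − (-2) · M_14   where M_14 = det([-2 0 -1; 3 -4 5; -6 -3 -1]) = -5
det = (-1)·(-2)·(-5) = -10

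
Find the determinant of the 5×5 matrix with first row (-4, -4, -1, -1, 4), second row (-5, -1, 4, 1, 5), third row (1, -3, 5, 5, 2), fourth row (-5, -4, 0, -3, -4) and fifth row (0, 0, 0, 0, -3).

-1089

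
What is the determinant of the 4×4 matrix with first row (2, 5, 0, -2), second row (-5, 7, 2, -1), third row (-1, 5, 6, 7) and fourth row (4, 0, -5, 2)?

The determinant is 1884.

Expand along row 1 (it has 1 zero):
  + (2) · M_11   where M_11 = det([7 2 -1; 5 6 7; 0 -5 2]) = 334
  − (5) · M_12   where M_12 = det([-5 2 -1; -1 6 7; 4 -5 2]) = -156
  − (-2) · M_14   where M_14 = det([-5 7 2; -1 5 6; 4 0 -5]) = 218
det = (+1)·(2)·(334) + (-1)·(5)·(-156) + (-1)·(-2)·(218) = 1884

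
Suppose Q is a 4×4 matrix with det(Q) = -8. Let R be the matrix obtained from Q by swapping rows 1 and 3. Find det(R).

Swapping two rows multiplies the determinant by −1.
det(R) = (-1)·(-8) = 8

The determinant is 8.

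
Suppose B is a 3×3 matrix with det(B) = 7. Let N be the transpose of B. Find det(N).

The determinant is 7.

det(Bᵀ) = det(B).
det(N) = (1)·(7) = 7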